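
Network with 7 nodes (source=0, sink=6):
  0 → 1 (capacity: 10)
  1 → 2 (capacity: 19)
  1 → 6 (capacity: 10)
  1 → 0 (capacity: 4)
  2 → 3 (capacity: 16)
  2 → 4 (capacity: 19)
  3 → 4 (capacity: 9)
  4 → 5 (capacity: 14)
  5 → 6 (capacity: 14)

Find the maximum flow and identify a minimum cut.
Max flow = 10, Min cut edges: (0,1)

Maximum flow: 10
Minimum cut: (0,1)
Partition: S = [0], T = [1, 2, 3, 4, 5, 6]

Max-flow min-cut theorem verified: both equal 10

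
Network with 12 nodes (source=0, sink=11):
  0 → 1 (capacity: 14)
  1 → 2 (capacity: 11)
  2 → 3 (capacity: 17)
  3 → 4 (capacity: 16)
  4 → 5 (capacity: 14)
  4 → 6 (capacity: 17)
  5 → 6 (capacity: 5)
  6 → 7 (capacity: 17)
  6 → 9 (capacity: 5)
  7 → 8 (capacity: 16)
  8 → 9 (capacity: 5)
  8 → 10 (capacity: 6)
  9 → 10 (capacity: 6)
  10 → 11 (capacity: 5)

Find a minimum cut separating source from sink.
Min cut value = 5, edges: (10,11)

Min cut value: 5
Partition: S = [0, 1, 2, 3, 4, 5, 6, 7, 8, 9, 10], T = [11]
Cut edges: (10,11)

By max-flow min-cut theorem, max flow = min cut = 5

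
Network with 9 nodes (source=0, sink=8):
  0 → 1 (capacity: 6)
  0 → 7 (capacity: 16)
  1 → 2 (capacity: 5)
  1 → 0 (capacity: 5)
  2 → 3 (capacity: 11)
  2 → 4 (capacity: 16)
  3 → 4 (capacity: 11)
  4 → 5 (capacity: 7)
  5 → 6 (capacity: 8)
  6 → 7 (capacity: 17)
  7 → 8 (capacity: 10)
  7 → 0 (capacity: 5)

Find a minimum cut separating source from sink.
Min cut value = 10, edges: (7,8)

Min cut value: 10
Partition: S = [0, 1, 2, 3, 4, 5, 6, 7], T = [8]
Cut edges: (7,8)

By max-flow min-cut theorem, max flow = min cut = 10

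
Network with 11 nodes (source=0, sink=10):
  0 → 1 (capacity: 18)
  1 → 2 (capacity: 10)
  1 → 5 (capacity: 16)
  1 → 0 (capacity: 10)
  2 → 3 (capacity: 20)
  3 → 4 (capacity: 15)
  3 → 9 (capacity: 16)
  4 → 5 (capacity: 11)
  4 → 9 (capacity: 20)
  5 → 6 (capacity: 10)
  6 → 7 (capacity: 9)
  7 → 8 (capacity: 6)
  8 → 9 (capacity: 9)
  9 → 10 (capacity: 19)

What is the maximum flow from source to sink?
Maximum flow = 16

Max flow: 16

Flow assignment:
  0 → 1: 16/18
  1 → 2: 10/10
  1 → 5: 6/16
  2 → 3: 10/20
  3 → 9: 10/16
  5 → 6: 6/10
  6 → 7: 6/9
  7 → 8: 6/6
  8 → 9: 6/9
  9 → 10: 16/19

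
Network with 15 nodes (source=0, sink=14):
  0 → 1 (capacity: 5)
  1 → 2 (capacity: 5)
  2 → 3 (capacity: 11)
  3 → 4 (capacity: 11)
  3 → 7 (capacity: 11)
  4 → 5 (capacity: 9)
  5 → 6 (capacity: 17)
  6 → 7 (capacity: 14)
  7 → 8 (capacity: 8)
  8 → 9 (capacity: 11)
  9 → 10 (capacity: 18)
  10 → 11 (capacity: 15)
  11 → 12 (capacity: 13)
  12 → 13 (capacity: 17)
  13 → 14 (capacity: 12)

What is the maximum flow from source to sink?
Maximum flow = 5

Max flow: 5

Flow assignment:
  0 → 1: 5/5
  1 → 2: 5/5
  2 → 3: 5/11
  3 → 7: 5/11
  7 → 8: 5/8
  8 → 9: 5/11
  9 → 10: 5/18
  10 → 11: 5/15
  11 → 12: 5/13
  12 → 13: 5/17
  13 → 14: 5/12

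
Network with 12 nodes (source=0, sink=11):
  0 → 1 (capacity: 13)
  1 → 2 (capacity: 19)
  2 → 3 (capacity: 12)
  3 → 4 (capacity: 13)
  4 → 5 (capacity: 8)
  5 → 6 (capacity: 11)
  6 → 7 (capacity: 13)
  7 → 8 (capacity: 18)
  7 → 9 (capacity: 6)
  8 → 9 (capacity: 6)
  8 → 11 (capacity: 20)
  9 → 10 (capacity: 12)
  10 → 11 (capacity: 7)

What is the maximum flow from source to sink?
Maximum flow = 8

Max flow: 8

Flow assignment:
  0 → 1: 8/13
  1 → 2: 8/19
  2 → 3: 8/12
  3 → 4: 8/13
  4 → 5: 8/8
  5 → 6: 8/11
  6 → 7: 8/13
  7 → 8: 8/18
  8 → 11: 8/20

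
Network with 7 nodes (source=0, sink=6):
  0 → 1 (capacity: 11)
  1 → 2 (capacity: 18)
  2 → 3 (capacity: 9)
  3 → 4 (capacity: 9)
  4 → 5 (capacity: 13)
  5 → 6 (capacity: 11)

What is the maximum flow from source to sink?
Maximum flow = 9

Max flow: 9

Flow assignment:
  0 → 1: 9/11
  1 → 2: 9/18
  2 → 3: 9/9
  3 → 4: 9/9
  4 → 5: 9/13
  5 → 6: 9/11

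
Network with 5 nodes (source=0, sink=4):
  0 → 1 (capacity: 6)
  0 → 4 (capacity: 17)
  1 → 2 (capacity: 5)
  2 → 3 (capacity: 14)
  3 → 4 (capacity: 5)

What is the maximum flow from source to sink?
Maximum flow = 22

Max flow: 22

Flow assignment:
  0 → 1: 5/6
  0 → 4: 17/17
  1 → 2: 5/5
  2 → 3: 5/14
  3 → 4: 5/5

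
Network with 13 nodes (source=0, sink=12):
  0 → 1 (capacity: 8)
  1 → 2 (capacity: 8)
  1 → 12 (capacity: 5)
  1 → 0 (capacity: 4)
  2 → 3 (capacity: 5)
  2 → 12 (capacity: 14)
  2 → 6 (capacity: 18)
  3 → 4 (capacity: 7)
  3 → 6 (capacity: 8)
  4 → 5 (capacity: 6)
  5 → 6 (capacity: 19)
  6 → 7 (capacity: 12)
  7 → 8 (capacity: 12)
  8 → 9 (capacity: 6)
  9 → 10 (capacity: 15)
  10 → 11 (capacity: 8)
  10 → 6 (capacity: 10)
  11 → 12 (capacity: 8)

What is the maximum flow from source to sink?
Maximum flow = 8

Max flow: 8

Flow assignment:
  0 → 1: 8/8
  1 → 2: 3/8
  1 → 12: 5/5
  2 → 12: 3/14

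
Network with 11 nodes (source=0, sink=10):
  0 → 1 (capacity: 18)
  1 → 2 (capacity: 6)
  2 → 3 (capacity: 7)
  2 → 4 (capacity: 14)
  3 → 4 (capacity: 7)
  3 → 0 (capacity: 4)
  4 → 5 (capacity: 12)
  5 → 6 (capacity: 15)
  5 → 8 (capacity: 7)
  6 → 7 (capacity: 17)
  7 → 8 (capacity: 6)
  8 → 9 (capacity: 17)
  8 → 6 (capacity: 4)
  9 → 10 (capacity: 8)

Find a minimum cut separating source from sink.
Min cut value = 6, edges: (1,2)

Min cut value: 6
Partition: S = [0, 1], T = [2, 3, 4, 5, 6, 7, 8, 9, 10]
Cut edges: (1,2)

By max-flow min-cut theorem, max flow = min cut = 6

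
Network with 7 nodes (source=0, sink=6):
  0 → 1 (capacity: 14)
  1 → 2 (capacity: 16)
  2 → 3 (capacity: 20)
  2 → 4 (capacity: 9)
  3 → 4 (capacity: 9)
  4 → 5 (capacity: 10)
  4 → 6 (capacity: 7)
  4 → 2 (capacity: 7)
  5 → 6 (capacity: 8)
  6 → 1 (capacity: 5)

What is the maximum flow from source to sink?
Maximum flow = 14

Max flow: 14

Flow assignment:
  0 → 1: 14/14
  1 → 2: 14/16
  2 → 3: 5/20
  2 → 4: 9/9
  3 → 4: 5/9
  4 → 5: 7/10
  4 → 6: 7/7
  5 → 6: 7/8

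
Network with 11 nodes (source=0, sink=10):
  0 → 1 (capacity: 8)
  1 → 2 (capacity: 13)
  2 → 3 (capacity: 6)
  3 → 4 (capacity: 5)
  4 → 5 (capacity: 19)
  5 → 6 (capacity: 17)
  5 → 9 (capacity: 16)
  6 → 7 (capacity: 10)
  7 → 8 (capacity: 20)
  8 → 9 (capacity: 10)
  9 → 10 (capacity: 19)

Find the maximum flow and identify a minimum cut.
Max flow = 5, Min cut edges: (3,4)

Maximum flow: 5
Minimum cut: (3,4)
Partition: S = [0, 1, 2, 3], T = [4, 5, 6, 7, 8, 9, 10]

Max-flow min-cut theorem verified: both equal 5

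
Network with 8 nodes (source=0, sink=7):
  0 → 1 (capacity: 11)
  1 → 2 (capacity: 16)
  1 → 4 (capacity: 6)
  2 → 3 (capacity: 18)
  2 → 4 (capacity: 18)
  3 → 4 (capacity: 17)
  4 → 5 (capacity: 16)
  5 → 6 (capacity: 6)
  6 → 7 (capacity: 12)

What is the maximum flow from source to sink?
Maximum flow = 6

Max flow: 6

Flow assignment:
  0 → 1: 6/11
  1 → 2: 5/16
  1 → 4: 1/6
  2 → 4: 5/18
  4 → 5: 6/16
  5 → 6: 6/6
  6 → 7: 6/12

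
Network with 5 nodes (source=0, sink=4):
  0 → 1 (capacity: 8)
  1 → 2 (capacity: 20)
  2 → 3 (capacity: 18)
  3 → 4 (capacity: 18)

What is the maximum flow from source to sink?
Maximum flow = 8

Max flow: 8

Flow assignment:
  0 → 1: 8/8
  1 → 2: 8/20
  2 → 3: 8/18
  3 → 4: 8/18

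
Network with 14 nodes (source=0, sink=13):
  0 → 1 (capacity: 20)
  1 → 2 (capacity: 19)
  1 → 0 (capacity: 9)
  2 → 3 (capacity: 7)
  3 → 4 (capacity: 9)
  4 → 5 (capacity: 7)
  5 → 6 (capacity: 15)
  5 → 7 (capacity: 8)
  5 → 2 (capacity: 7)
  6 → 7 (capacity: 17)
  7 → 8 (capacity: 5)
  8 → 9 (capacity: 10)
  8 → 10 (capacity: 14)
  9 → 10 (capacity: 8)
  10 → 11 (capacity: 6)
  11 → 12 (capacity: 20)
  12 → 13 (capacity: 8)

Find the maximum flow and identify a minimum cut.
Max flow = 5, Min cut edges: (7,8)

Maximum flow: 5
Minimum cut: (7,8)
Partition: S = [0, 1, 2, 3, 4, 5, 6, 7], T = [8, 9, 10, 11, 12, 13]

Max-flow min-cut theorem verified: both equal 5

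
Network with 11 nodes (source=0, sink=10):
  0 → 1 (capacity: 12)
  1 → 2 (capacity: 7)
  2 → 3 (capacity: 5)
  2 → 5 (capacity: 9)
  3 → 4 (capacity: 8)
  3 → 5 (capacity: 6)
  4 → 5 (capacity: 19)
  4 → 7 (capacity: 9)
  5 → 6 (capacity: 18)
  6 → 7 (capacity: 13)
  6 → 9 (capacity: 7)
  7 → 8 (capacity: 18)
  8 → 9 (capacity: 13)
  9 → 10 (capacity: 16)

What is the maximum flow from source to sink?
Maximum flow = 7

Max flow: 7

Flow assignment:
  0 → 1: 7/12
  1 → 2: 7/7
  2 → 5: 7/9
  5 → 6: 7/18
  6 → 9: 7/7
  9 → 10: 7/16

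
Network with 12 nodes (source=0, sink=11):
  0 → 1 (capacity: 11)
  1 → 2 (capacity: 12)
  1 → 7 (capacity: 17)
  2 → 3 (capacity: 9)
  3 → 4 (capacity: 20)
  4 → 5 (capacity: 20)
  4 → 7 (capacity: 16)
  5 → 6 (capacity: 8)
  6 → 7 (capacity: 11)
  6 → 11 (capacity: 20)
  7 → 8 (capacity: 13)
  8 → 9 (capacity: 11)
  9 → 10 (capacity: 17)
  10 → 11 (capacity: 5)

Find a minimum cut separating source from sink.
Min cut value = 11, edges: (0,1)

Min cut value: 11
Partition: S = [0], T = [1, 2, 3, 4, 5, 6, 7, 8, 9, 10, 11]
Cut edges: (0,1)

By max-flow min-cut theorem, max flow = min cut = 11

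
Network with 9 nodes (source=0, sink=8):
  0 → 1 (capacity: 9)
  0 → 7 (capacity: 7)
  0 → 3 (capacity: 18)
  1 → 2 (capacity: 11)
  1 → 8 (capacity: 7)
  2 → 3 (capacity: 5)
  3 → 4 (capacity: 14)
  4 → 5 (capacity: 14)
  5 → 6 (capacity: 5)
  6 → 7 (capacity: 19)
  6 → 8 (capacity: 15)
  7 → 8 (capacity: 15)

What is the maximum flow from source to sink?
Maximum flow = 19

Max flow: 19

Flow assignment:
  0 → 1: 7/9
  0 → 7: 7/7
  0 → 3: 5/18
  1 → 8: 7/7
  3 → 4: 5/14
  4 → 5: 5/14
  5 → 6: 5/5
  6 → 8: 5/15
  7 → 8: 7/15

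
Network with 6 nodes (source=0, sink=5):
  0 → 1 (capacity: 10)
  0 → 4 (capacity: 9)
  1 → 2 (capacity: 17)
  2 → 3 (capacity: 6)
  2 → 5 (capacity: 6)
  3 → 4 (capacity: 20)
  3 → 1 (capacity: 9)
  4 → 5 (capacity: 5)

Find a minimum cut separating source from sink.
Min cut value = 11, edges: (2,5), (4,5)

Min cut value: 11
Partition: S = [0, 1, 2, 3, 4], T = [5]
Cut edges: (2,5), (4,5)

By max-flow min-cut theorem, max flow = min cut = 11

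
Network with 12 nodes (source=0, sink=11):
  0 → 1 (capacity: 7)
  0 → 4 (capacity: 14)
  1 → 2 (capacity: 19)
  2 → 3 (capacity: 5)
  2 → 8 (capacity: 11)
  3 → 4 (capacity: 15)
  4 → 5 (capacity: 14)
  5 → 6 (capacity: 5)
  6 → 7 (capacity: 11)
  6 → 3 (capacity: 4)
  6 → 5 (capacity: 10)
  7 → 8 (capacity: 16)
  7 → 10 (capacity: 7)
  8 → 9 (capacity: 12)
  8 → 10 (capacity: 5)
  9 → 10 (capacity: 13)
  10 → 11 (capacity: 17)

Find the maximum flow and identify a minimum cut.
Max flow = 12, Min cut edges: (0,1), (5,6)

Maximum flow: 12
Minimum cut: (0,1), (5,6)
Partition: S = [0, 3, 4, 5], T = [1, 2, 6, 7, 8, 9, 10, 11]

Max-flow min-cut theorem verified: both equal 12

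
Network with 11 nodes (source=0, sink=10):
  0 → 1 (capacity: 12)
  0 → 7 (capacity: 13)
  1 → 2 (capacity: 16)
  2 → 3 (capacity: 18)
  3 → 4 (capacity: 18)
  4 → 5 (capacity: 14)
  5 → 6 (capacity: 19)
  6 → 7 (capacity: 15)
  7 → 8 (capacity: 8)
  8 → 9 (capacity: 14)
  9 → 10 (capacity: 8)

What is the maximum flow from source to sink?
Maximum flow = 8

Max flow: 8

Flow assignment:
  0 → 1: 8/12
  1 → 2: 8/16
  2 → 3: 8/18
  3 → 4: 8/18
  4 → 5: 8/14
  5 → 6: 8/19
  6 → 7: 8/15
  7 → 8: 8/8
  8 → 9: 8/14
  9 → 10: 8/8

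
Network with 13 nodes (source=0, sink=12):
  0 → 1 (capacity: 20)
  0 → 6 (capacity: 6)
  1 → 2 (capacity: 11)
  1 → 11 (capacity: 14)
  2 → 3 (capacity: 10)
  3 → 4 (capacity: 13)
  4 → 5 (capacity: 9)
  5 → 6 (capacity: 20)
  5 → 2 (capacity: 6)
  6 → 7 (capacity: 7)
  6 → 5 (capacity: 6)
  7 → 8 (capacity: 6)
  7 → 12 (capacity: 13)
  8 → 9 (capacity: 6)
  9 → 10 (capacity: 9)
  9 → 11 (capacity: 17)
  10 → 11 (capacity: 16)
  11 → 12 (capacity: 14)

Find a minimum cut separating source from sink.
Min cut value = 21, edges: (6,7), (11,12)

Min cut value: 21
Partition: S = [0, 1, 2, 3, 4, 5, 6, 8, 9, 10, 11], T = [7, 12]
Cut edges: (6,7), (11,12)

By max-flow min-cut theorem, max flow = min cut = 21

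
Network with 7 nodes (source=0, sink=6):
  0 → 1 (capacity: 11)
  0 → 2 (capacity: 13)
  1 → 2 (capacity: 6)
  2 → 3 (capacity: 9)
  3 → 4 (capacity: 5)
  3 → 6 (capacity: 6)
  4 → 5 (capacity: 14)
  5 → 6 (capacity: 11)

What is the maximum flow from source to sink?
Maximum flow = 9

Max flow: 9

Flow assignment:
  0 → 1: 6/11
  0 → 2: 3/13
  1 → 2: 6/6
  2 → 3: 9/9
  3 → 4: 3/5
  3 → 6: 6/6
  4 → 5: 3/14
  5 → 6: 3/11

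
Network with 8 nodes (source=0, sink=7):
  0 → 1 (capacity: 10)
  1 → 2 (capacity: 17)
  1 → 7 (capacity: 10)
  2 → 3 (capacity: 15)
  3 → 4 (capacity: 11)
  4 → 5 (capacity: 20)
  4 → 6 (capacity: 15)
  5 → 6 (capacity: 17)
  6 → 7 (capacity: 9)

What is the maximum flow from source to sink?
Maximum flow = 10

Max flow: 10

Flow assignment:
  0 → 1: 10/10
  1 → 7: 10/10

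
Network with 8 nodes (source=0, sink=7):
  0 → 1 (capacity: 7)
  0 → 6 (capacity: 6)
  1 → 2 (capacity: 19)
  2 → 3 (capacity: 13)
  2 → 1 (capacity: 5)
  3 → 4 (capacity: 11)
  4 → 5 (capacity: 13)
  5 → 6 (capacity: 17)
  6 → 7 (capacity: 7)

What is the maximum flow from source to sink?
Maximum flow = 7

Max flow: 7

Flow assignment:
  0 → 1: 7/7
  1 → 2: 7/19
  2 → 3: 7/13
  3 → 4: 7/11
  4 → 5: 7/13
  5 → 6: 7/17
  6 → 7: 7/7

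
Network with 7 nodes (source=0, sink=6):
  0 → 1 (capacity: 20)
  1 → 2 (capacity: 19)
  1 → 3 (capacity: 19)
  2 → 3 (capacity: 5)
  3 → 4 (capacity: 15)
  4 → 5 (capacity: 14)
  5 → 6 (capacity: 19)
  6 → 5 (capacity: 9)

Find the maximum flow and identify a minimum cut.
Max flow = 14, Min cut edges: (4,5)

Maximum flow: 14
Minimum cut: (4,5)
Partition: S = [0, 1, 2, 3, 4], T = [5, 6]

Max-flow min-cut theorem verified: both equal 14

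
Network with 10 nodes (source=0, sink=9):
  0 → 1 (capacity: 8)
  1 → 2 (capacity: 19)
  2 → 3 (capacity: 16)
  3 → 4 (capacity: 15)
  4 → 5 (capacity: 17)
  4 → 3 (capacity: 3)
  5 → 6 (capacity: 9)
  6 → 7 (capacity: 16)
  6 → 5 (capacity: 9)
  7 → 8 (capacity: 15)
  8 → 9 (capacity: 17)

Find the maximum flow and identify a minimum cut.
Max flow = 8, Min cut edges: (0,1)

Maximum flow: 8
Minimum cut: (0,1)
Partition: S = [0], T = [1, 2, 3, 4, 5, 6, 7, 8, 9]

Max-flow min-cut theorem verified: both equal 8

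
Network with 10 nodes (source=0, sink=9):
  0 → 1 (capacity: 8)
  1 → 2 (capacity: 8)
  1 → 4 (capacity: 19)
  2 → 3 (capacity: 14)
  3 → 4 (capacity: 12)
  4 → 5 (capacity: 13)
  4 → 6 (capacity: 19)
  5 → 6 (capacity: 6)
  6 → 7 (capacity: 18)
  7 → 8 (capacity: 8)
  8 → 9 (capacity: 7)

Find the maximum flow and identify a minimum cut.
Max flow = 7, Min cut edges: (8,9)

Maximum flow: 7
Minimum cut: (8,9)
Partition: S = [0, 1, 2, 3, 4, 5, 6, 7, 8], T = [9]

Max-flow min-cut theorem verified: both equal 7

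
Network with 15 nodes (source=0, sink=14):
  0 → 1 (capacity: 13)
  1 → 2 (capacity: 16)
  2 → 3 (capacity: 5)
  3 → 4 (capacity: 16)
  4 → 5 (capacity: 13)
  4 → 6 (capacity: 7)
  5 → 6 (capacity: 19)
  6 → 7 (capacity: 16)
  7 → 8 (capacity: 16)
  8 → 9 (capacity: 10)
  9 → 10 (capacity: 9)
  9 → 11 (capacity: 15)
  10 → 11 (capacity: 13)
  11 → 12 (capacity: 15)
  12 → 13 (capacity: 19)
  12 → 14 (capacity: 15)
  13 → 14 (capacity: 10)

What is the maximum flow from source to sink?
Maximum flow = 5

Max flow: 5

Flow assignment:
  0 → 1: 5/13
  1 → 2: 5/16
  2 → 3: 5/5
  3 → 4: 5/16
  4 → 6: 5/7
  6 → 7: 5/16
  7 → 8: 5/16
  8 → 9: 5/10
  9 → 11: 5/15
  11 → 12: 5/15
  12 → 14: 5/15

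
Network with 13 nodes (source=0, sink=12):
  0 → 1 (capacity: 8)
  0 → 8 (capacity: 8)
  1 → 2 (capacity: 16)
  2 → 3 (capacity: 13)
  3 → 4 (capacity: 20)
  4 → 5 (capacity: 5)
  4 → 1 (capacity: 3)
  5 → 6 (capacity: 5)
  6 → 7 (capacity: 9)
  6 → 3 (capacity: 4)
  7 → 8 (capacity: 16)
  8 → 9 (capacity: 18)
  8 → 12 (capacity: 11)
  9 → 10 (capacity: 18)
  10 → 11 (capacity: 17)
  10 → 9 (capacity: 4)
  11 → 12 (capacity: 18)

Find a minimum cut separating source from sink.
Min cut value = 13, edges: (0,8), (5,6)

Min cut value: 13
Partition: S = [0, 1, 2, 3, 4, 5], T = [6, 7, 8, 9, 10, 11, 12]
Cut edges: (0,8), (5,6)

By max-flow min-cut theorem, max flow = min cut = 13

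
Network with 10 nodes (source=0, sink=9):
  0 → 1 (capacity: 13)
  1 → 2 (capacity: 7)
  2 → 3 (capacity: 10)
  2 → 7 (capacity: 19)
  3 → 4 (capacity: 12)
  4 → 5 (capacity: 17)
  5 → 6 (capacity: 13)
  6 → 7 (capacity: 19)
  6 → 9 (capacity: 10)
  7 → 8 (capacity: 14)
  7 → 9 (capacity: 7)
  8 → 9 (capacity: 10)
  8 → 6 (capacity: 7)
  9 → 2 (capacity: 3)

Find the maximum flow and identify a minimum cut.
Max flow = 7, Min cut edges: (1,2)

Maximum flow: 7
Minimum cut: (1,2)
Partition: S = [0, 1], T = [2, 3, 4, 5, 6, 7, 8, 9]

Max-flow min-cut theorem verified: both equal 7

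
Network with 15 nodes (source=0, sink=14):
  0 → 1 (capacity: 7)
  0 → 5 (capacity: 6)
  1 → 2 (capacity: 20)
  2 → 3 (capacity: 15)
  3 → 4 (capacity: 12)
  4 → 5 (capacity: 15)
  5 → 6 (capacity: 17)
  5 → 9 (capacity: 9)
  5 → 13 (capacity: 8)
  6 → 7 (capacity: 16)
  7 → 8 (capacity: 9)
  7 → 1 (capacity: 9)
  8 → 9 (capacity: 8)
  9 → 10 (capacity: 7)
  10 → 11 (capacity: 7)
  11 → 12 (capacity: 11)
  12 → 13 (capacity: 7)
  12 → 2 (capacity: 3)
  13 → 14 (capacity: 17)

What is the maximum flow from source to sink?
Maximum flow = 13

Max flow: 13

Flow assignment:
  0 → 1: 7/7
  0 → 5: 6/6
  1 → 2: 7/20
  2 → 3: 7/15
  3 → 4: 7/12
  4 → 5: 7/15
  5 → 9: 5/9
  5 → 13: 8/8
  9 → 10: 5/7
  10 → 11: 5/7
  11 → 12: 5/11
  12 → 13: 5/7
  13 → 14: 13/17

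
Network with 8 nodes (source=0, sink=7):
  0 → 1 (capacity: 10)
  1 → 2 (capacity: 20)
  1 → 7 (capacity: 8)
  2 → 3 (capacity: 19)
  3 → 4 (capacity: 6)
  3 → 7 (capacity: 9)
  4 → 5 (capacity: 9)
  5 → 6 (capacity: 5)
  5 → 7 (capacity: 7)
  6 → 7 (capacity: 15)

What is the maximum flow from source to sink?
Maximum flow = 10

Max flow: 10

Flow assignment:
  0 → 1: 10/10
  1 → 2: 2/20
  1 → 7: 8/8
  2 → 3: 2/19
  3 → 7: 2/9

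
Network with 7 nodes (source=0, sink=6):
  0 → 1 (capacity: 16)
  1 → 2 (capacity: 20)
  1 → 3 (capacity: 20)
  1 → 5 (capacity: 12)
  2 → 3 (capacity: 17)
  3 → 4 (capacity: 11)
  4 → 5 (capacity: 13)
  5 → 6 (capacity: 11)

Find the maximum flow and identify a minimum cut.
Max flow = 11, Min cut edges: (5,6)

Maximum flow: 11
Minimum cut: (5,6)
Partition: S = [0, 1, 2, 3, 4, 5], T = [6]

Max-flow min-cut theorem verified: both equal 11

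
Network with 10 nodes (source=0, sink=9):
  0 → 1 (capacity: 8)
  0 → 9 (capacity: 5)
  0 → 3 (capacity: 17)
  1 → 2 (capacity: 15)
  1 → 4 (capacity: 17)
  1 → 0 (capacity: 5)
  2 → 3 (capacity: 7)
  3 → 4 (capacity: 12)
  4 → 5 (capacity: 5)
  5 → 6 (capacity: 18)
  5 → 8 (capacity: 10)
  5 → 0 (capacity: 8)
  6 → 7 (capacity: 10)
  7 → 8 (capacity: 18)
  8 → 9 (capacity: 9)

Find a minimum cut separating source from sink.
Min cut value = 10, edges: (0,9), (4,5)

Min cut value: 10
Partition: S = [0, 1, 2, 3, 4], T = [5, 6, 7, 8, 9]
Cut edges: (0,9), (4,5)

By max-flow min-cut theorem, max flow = min cut = 10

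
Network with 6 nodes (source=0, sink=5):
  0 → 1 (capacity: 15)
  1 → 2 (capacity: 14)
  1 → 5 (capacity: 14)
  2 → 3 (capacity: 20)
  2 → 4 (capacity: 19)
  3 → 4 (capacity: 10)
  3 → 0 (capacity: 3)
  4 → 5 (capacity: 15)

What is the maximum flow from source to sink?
Maximum flow = 15

Max flow: 15

Flow assignment:
  0 → 1: 15/15
  1 → 2: 1/14
  1 → 5: 14/14
  2 → 4: 1/19
  4 → 5: 1/15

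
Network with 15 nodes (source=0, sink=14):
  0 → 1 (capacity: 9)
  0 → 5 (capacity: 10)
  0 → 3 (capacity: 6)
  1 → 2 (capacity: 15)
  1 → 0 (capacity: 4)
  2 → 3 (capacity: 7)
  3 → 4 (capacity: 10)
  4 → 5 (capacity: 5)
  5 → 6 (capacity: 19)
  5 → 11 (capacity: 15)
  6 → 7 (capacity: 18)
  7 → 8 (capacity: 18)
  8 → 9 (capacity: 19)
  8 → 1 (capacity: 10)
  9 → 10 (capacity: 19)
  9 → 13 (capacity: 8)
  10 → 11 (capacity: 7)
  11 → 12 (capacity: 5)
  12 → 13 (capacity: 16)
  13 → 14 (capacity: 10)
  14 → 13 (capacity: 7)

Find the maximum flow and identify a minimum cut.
Max flow = 10, Min cut edges: (13,14)

Maximum flow: 10
Minimum cut: (13,14)
Partition: S = [0, 1, 2, 3, 4, 5, 6, 7, 8, 9, 10, 11, 12, 13], T = [14]

Max-flow min-cut theorem verified: both equal 10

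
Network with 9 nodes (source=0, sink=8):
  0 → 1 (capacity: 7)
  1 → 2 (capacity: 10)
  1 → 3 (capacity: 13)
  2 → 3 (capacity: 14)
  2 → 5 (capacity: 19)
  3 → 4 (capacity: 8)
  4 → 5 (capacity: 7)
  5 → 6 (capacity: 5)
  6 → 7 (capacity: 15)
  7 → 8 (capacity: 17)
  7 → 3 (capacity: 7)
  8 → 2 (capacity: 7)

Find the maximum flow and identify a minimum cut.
Max flow = 5, Min cut edges: (5,6)

Maximum flow: 5
Minimum cut: (5,6)
Partition: S = [0, 1, 2, 3, 4, 5], T = [6, 7, 8]

Max-flow min-cut theorem verified: both equal 5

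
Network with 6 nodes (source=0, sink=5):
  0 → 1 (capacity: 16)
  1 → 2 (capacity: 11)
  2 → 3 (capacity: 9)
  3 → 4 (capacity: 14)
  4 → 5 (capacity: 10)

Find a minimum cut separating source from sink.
Min cut value = 9, edges: (2,3)

Min cut value: 9
Partition: S = [0, 1, 2], T = [3, 4, 5]
Cut edges: (2,3)

By max-flow min-cut theorem, max flow = min cut = 9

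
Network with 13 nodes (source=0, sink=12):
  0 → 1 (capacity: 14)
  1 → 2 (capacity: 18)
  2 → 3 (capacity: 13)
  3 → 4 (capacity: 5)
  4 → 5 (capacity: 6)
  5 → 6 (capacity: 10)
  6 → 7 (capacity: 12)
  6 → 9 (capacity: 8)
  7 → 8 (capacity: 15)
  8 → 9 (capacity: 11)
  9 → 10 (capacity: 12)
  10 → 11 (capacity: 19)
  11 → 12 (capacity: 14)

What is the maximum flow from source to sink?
Maximum flow = 5

Max flow: 5

Flow assignment:
  0 → 1: 5/14
  1 → 2: 5/18
  2 → 3: 5/13
  3 → 4: 5/5
  4 → 5: 5/6
  5 → 6: 5/10
  6 → 9: 5/8
  9 → 10: 5/12
  10 → 11: 5/19
  11 → 12: 5/14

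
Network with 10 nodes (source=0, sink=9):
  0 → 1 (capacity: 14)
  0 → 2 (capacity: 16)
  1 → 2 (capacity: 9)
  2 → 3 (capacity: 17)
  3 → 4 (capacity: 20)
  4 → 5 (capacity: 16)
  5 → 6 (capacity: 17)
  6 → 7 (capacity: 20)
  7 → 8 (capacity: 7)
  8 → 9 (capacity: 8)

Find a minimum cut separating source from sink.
Min cut value = 7, edges: (7,8)

Min cut value: 7
Partition: S = [0, 1, 2, 3, 4, 5, 6, 7], T = [8, 9]
Cut edges: (7,8)

By max-flow min-cut theorem, max flow = min cut = 7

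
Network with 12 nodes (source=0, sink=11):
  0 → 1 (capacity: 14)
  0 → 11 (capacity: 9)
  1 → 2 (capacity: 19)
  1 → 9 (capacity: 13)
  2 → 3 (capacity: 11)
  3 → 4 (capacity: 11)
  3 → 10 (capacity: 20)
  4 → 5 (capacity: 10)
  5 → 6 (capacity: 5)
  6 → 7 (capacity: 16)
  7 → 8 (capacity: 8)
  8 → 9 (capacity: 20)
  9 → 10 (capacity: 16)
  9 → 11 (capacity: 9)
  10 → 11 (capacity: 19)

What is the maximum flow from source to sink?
Maximum flow = 23

Max flow: 23

Flow assignment:
  0 → 1: 14/14
  0 → 11: 9/9
  1 → 2: 1/19
  1 → 9: 13/13
  2 → 3: 1/11
  3 → 10: 1/20
  9 → 10: 4/16
  9 → 11: 9/9
  10 → 11: 5/19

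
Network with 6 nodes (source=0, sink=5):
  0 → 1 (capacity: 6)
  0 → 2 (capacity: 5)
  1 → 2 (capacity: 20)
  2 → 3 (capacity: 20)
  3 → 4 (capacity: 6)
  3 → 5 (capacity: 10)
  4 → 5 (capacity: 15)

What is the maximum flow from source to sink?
Maximum flow = 11

Max flow: 11

Flow assignment:
  0 → 1: 6/6
  0 → 2: 5/5
  1 → 2: 6/20
  2 → 3: 11/20
  3 → 4: 1/6
  3 → 5: 10/10
  4 → 5: 1/15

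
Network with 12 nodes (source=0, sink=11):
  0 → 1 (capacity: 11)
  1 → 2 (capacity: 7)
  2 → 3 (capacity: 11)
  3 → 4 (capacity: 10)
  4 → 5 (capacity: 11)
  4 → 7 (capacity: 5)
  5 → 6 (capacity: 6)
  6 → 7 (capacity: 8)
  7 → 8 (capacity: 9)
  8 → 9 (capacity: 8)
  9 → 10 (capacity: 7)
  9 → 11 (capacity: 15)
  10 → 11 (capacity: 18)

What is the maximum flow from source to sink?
Maximum flow = 7

Max flow: 7

Flow assignment:
  0 → 1: 7/11
  1 → 2: 7/7
  2 → 3: 7/11
  3 → 4: 7/10
  4 → 5: 2/11
  4 → 7: 5/5
  5 → 6: 2/6
  6 → 7: 2/8
  7 → 8: 7/9
  8 → 9: 7/8
  9 → 11: 7/15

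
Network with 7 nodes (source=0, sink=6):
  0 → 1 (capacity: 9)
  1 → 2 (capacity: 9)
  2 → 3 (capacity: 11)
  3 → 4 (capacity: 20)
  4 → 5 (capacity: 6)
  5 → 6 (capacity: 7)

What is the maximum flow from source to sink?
Maximum flow = 6

Max flow: 6

Flow assignment:
  0 → 1: 6/9
  1 → 2: 6/9
  2 → 3: 6/11
  3 → 4: 6/20
  4 → 5: 6/6
  5 → 6: 6/7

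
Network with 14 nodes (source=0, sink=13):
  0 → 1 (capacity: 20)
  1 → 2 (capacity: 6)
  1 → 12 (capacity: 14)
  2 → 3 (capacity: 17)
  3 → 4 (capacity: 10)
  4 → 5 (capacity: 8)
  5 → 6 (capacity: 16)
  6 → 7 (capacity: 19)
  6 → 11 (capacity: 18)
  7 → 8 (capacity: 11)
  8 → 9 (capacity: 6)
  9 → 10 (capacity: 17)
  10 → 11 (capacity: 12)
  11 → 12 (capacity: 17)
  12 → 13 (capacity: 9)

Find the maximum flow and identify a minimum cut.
Max flow = 9, Min cut edges: (12,13)

Maximum flow: 9
Minimum cut: (12,13)
Partition: S = [0, 1, 2, 3, 4, 5, 6, 7, 8, 9, 10, 11, 12], T = [13]

Max-flow min-cut theorem verified: both equal 9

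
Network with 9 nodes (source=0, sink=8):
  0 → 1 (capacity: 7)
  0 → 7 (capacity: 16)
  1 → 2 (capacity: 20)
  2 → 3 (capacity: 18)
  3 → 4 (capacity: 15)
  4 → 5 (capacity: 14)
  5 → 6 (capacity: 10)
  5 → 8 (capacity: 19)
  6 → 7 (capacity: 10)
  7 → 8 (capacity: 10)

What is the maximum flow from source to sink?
Maximum flow = 17

Max flow: 17

Flow assignment:
  0 → 1: 7/7
  0 → 7: 10/16
  1 → 2: 7/20
  2 → 3: 7/18
  3 → 4: 7/15
  4 → 5: 7/14
  5 → 8: 7/19
  7 → 8: 10/10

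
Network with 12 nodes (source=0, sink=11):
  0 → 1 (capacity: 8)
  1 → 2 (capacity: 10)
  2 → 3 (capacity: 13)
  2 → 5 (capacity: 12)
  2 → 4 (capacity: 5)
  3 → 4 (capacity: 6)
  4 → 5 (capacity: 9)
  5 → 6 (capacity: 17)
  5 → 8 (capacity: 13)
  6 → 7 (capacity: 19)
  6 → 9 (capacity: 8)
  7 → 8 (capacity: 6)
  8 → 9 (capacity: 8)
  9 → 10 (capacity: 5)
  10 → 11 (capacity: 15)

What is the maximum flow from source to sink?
Maximum flow = 5

Max flow: 5

Flow assignment:
  0 → 1: 5/8
  1 → 2: 5/10
  2 → 5: 5/12
  5 → 6: 5/17
  6 → 9: 5/8
  9 → 10: 5/5
  10 → 11: 5/15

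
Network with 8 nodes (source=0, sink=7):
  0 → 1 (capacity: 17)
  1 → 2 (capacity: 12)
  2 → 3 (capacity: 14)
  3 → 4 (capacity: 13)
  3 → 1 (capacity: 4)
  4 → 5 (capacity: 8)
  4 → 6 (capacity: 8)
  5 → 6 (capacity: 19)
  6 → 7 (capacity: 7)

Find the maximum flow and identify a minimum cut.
Max flow = 7, Min cut edges: (6,7)

Maximum flow: 7
Minimum cut: (6,7)
Partition: S = [0, 1, 2, 3, 4, 5, 6], T = [7]

Max-flow min-cut theorem verified: both equal 7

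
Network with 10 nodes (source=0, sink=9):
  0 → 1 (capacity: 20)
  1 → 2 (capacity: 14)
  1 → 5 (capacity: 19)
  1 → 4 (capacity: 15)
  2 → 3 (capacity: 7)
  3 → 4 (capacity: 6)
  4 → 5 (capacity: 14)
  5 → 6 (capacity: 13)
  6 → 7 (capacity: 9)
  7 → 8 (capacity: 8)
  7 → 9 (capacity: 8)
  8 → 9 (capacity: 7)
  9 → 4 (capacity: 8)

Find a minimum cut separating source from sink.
Min cut value = 9, edges: (6,7)

Min cut value: 9
Partition: S = [0, 1, 2, 3, 4, 5, 6], T = [7, 8, 9]
Cut edges: (6,7)

By max-flow min-cut theorem, max flow = min cut = 9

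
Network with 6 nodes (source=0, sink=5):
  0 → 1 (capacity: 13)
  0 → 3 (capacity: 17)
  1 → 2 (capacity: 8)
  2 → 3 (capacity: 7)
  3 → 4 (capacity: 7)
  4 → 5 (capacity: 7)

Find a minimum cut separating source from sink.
Min cut value = 7, edges: (4,5)

Min cut value: 7
Partition: S = [0, 1, 2, 3, 4], T = [5]
Cut edges: (4,5)

By max-flow min-cut theorem, max flow = min cut = 7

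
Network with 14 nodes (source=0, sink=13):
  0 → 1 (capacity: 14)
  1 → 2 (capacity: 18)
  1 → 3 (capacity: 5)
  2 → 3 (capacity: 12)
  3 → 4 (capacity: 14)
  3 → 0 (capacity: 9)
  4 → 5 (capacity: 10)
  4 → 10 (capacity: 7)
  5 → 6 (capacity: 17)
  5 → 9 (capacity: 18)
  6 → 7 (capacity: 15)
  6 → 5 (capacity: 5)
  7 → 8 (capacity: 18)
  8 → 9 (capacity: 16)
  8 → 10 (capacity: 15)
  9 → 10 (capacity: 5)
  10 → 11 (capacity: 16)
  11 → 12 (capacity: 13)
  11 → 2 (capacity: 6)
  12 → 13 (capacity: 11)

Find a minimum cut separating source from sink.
Min cut value = 11, edges: (12,13)

Min cut value: 11
Partition: S = [0, 1, 2, 3, 4, 5, 6, 7, 8, 9, 10, 11, 12], T = [13]
Cut edges: (12,13)

By max-flow min-cut theorem, max flow = min cut = 11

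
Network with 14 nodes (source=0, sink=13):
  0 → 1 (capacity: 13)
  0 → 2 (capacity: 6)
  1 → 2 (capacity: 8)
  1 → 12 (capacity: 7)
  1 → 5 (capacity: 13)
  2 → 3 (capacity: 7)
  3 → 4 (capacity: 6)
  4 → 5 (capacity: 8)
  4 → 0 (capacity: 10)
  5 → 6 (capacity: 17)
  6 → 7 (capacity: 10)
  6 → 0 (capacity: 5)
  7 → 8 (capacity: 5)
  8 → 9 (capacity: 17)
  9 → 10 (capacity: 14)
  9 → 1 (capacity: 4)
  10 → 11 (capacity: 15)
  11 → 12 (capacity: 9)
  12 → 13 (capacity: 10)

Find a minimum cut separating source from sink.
Min cut value = 10, edges: (12,13)

Min cut value: 10
Partition: S = [0, 1, 2, 3, 4, 5, 6, 7, 8, 9, 10, 11, 12], T = [13]
Cut edges: (12,13)

By max-flow min-cut theorem, max flow = min cut = 10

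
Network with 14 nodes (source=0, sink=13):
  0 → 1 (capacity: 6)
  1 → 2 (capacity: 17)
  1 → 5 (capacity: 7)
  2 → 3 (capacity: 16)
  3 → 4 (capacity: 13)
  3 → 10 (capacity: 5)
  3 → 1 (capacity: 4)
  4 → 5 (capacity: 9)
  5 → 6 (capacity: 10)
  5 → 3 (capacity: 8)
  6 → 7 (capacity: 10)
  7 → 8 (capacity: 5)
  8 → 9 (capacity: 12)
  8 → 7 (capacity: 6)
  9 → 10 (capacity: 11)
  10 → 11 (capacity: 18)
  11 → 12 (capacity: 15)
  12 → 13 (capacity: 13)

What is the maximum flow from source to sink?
Maximum flow = 6

Max flow: 6

Flow assignment:
  0 → 1: 6/6
  1 → 2: 5/17
  1 → 5: 1/7
  2 → 3: 5/16
  3 → 10: 5/5
  5 → 6: 1/10
  6 → 7: 1/10
  7 → 8: 1/5
  8 → 9: 1/12
  9 → 10: 1/11
  10 → 11: 6/18
  11 → 12: 6/15
  12 → 13: 6/13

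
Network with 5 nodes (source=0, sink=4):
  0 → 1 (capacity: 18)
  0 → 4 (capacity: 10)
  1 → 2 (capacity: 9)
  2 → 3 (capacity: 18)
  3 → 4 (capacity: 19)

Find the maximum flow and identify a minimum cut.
Max flow = 19, Min cut edges: (0,4), (1,2)

Maximum flow: 19
Minimum cut: (0,4), (1,2)
Partition: S = [0, 1], T = [2, 3, 4]

Max-flow min-cut theorem verified: both equal 19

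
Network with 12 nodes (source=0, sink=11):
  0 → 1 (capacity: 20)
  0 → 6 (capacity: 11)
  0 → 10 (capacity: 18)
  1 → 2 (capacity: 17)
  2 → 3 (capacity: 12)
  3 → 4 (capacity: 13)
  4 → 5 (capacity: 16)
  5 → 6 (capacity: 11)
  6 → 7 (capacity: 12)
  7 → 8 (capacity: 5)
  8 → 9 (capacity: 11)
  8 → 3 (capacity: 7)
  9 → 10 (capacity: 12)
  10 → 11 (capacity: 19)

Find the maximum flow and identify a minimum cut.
Max flow = 19, Min cut edges: (10,11)

Maximum flow: 19
Minimum cut: (10,11)
Partition: S = [0, 1, 2, 3, 4, 5, 6, 7, 8, 9, 10], T = [11]

Max-flow min-cut theorem verified: both equal 19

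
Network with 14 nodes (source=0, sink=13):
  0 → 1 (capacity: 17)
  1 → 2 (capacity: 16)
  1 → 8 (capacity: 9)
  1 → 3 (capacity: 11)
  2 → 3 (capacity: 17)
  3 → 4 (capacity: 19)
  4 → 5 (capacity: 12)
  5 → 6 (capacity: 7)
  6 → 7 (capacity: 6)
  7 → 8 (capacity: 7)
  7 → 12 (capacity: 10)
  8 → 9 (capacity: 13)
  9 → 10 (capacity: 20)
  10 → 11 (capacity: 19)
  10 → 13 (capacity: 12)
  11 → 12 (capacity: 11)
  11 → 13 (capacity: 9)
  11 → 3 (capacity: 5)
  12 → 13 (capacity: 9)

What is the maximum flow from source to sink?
Maximum flow = 15

Max flow: 15

Flow assignment:
  0 → 1: 15/17
  1 → 8: 9/9
  1 → 3: 6/11
  3 → 4: 6/19
  4 → 5: 6/12
  5 → 6: 6/7
  6 → 7: 6/6
  7 → 12: 6/10
  8 → 9: 9/13
  9 → 10: 9/20
  10 → 13: 9/12
  12 → 13: 6/9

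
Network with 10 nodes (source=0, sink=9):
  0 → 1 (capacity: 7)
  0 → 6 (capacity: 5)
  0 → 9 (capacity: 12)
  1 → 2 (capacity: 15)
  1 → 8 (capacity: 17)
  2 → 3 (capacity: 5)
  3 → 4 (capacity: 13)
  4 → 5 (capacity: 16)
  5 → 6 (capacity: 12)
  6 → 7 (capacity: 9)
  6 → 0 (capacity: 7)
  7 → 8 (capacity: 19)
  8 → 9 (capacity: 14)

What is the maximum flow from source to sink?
Maximum flow = 24

Max flow: 24

Flow assignment:
  0 → 1: 7/7
  0 → 6: 5/5
  0 → 9: 12/12
  1 → 8: 7/17
  6 → 7: 5/9
  7 → 8: 5/19
  8 → 9: 12/14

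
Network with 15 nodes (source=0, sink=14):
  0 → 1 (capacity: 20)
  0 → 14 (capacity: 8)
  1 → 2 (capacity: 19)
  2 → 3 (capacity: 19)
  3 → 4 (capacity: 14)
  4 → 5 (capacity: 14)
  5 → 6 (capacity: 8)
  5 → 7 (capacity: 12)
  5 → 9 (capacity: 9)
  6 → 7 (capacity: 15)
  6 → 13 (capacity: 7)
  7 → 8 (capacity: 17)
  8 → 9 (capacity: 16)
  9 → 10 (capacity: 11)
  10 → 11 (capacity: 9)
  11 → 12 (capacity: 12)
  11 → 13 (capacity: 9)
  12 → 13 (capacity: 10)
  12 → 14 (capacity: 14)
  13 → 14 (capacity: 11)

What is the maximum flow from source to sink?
Maximum flow = 22

Max flow: 22

Flow assignment:
  0 → 1: 14/20
  0 → 14: 8/8
  1 → 2: 14/19
  2 → 3: 14/19
  3 → 4: 14/14
  4 → 5: 14/14
  5 → 6: 7/8
  5 → 9: 7/9
  6 → 13: 7/7
  9 → 10: 7/11
  10 → 11: 7/9
  11 → 12: 7/12
  12 → 14: 7/14
  13 → 14: 7/11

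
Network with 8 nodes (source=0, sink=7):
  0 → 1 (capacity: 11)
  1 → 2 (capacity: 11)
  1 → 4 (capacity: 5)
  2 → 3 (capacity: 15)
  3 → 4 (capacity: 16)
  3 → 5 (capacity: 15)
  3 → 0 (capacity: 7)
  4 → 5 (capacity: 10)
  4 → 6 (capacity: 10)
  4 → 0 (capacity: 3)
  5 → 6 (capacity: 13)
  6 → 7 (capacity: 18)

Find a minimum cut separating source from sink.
Min cut value = 11, edges: (0,1)

Min cut value: 11
Partition: S = [0], T = [1, 2, 3, 4, 5, 6, 7]
Cut edges: (0,1)

By max-flow min-cut theorem, max flow = min cut = 11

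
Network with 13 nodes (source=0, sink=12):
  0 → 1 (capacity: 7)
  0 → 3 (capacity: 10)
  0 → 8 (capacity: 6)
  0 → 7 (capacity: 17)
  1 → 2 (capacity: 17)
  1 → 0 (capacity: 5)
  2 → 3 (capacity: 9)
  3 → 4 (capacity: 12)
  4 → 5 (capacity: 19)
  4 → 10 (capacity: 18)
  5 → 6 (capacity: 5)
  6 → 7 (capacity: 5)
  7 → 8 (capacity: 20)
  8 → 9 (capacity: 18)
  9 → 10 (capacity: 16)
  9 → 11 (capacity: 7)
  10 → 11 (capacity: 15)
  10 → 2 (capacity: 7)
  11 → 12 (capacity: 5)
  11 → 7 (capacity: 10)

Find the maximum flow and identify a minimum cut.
Max flow = 5, Min cut edges: (11,12)

Maximum flow: 5
Minimum cut: (11,12)
Partition: S = [0, 1, 2, 3, 4, 5, 6, 7, 8, 9, 10, 11], T = [12]

Max-flow min-cut theorem verified: both equal 5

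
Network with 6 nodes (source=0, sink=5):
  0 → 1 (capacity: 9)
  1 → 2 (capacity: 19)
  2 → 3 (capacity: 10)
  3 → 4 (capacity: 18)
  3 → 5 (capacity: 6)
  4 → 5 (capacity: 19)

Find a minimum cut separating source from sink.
Min cut value = 9, edges: (0,1)

Min cut value: 9
Partition: S = [0], T = [1, 2, 3, 4, 5]
Cut edges: (0,1)

By max-flow min-cut theorem, max flow = min cut = 9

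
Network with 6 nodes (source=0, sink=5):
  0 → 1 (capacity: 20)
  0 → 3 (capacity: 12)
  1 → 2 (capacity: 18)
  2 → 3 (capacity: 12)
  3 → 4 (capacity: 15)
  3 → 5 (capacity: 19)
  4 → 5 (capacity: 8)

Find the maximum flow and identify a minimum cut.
Max flow = 24, Min cut edges: (0,3), (2,3)

Maximum flow: 24
Minimum cut: (0,3), (2,3)
Partition: S = [0, 1, 2], T = [3, 4, 5]

Max-flow min-cut theorem verified: both equal 24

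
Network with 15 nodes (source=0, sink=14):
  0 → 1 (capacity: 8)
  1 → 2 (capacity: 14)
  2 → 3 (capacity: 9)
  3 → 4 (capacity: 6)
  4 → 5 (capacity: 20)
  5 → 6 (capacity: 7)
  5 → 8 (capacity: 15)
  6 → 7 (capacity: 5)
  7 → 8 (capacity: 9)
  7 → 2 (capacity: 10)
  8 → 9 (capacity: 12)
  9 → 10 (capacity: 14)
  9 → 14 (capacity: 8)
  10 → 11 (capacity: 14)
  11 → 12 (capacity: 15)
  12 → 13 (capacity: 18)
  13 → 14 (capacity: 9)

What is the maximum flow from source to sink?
Maximum flow = 6

Max flow: 6

Flow assignment:
  0 → 1: 6/8
  1 → 2: 6/14
  2 → 3: 6/9
  3 → 4: 6/6
  4 → 5: 6/20
  5 → 8: 6/15
  8 → 9: 6/12
  9 → 14: 6/8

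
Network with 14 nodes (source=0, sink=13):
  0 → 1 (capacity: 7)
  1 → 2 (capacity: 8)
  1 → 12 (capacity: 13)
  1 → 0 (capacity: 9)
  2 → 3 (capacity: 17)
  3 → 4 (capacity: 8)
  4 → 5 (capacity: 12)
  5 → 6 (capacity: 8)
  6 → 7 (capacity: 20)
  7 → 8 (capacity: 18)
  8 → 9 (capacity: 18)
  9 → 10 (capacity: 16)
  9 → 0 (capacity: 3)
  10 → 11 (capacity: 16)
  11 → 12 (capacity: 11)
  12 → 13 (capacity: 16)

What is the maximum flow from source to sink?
Maximum flow = 7

Max flow: 7

Flow assignment:
  0 → 1: 7/7
  1 → 12: 7/13
  12 → 13: 7/16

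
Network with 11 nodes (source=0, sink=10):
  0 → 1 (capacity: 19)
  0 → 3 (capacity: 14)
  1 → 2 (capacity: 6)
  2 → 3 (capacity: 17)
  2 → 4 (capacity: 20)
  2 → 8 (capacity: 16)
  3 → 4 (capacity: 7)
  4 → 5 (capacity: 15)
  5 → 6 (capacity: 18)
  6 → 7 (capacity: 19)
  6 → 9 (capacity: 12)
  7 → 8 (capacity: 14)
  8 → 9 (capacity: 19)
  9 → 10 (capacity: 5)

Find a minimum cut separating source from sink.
Min cut value = 5, edges: (9,10)

Min cut value: 5
Partition: S = [0, 1, 2, 3, 4, 5, 6, 7, 8, 9], T = [10]
Cut edges: (9,10)

By max-flow min-cut theorem, max flow = min cut = 5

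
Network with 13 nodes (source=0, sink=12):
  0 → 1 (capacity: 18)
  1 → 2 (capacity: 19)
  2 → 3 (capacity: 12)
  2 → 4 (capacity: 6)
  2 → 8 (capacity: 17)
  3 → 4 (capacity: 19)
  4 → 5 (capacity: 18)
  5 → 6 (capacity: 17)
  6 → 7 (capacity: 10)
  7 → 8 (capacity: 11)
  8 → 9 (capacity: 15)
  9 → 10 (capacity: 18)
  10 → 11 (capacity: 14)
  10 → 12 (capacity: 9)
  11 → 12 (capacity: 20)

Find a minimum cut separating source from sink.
Min cut value = 15, edges: (8,9)

Min cut value: 15
Partition: S = [0, 1, 2, 3, 4, 5, 6, 7, 8], T = [9, 10, 11, 12]
Cut edges: (8,9)

By max-flow min-cut theorem, max flow = min cut = 15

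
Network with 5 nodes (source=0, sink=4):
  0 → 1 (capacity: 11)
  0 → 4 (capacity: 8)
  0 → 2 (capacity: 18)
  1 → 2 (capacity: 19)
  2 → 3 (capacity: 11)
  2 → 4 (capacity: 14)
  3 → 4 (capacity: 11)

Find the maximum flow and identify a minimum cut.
Max flow = 33, Min cut edges: (0,4), (2,4), (3,4)

Maximum flow: 33
Minimum cut: (0,4), (2,4), (3,4)
Partition: S = [0, 1, 2, 3], T = [4]

Max-flow min-cut theorem verified: both equal 33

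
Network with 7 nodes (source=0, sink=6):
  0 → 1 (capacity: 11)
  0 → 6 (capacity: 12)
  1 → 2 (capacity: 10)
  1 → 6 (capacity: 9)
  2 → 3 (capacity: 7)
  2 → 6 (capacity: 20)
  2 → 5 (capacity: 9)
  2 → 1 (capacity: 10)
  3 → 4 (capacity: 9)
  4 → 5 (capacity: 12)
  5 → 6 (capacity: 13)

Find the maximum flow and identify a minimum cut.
Max flow = 23, Min cut edges: (0,1), (0,6)

Maximum flow: 23
Minimum cut: (0,1), (0,6)
Partition: S = [0], T = [1, 2, 3, 4, 5, 6]

Max-flow min-cut theorem verified: both equal 23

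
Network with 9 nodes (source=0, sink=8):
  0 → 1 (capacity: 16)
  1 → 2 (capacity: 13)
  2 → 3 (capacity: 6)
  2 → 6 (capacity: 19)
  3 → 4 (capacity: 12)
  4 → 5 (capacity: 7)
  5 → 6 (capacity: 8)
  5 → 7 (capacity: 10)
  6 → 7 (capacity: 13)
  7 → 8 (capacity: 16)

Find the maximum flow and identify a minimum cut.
Max flow = 13, Min cut edges: (1,2)

Maximum flow: 13
Minimum cut: (1,2)
Partition: S = [0, 1], T = [2, 3, 4, 5, 6, 7, 8]

Max-flow min-cut theorem verified: both equal 13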